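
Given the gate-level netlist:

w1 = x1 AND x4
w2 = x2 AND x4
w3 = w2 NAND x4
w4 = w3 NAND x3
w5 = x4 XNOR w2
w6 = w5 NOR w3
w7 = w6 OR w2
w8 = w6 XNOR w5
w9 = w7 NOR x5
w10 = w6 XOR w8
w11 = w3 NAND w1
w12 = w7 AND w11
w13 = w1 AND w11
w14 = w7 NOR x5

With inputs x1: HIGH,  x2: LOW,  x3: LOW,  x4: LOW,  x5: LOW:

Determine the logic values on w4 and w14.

w4 = HIGH  w14 = HIGH

w2 = x2 AND x4 = LOW AND LOW = LOW
w3 = w2 NAND x4 = LOW NAND LOW = HIGH
w4 = w3 NAND x3 = HIGH NAND LOW = HIGH
w5 = x4 XNOR w2 = LOW XNOR LOW = HIGH
w6 = w5 NOR w3 = HIGH NOR HIGH = LOW
w7 = w6 OR w2 = LOW OR LOW = LOW
w14 = w7 NOR x5 = LOW NOR LOW = HIGH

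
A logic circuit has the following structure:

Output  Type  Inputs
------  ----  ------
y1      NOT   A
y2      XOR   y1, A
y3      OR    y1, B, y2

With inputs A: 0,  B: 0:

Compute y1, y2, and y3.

y1 = 1, y2 = 1, y3 = 1

y1 = NOT A = NOT 0 = 1
y2 = y1 XOR A = 1 XOR 0 = 1
y3 = y1 OR B OR y2 = 1 OR 0 OR 1 = 1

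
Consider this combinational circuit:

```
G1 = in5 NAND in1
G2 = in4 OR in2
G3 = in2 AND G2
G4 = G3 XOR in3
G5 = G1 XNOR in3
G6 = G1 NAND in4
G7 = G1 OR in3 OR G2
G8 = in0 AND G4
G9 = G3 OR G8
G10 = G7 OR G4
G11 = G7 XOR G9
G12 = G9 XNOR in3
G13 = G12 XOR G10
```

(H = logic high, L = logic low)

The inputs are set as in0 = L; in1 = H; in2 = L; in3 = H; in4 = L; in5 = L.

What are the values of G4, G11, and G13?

G1 = in5 NAND in1 = L NAND H = H
G2 = in4 OR in2 = L OR L = L
G3 = in2 AND G2 = L AND L = L
G4 = G3 XOR in3 = L XOR H = H
G7 = G1 OR in3 OR G2 = H OR H OR L = H
G8 = in0 AND G4 = L AND H = L
G9 = G3 OR G8 = L OR L = L
G10 = G7 OR G4 = H OR H = H
G11 = G7 XOR G9 = H XOR L = H
G12 = G9 XNOR in3 = L XNOR H = L
G13 = G12 XOR G10 = L XOR H = H

G4 = H, G11 = H, G13 = H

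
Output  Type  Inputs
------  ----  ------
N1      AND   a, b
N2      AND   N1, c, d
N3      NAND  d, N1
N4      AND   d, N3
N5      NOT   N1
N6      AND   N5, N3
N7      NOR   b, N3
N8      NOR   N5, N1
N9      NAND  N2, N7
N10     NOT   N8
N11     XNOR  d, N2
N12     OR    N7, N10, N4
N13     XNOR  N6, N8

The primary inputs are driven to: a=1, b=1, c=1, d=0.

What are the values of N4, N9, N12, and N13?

N4 = 0, N9 = 1, N12 = 1, N13 = 1

N1 = a AND b = 1 AND 1 = 1
N2 = N1 AND c AND d = 1 AND 1 AND 0 = 0
N3 = d NAND N1 = 0 NAND 1 = 1
N4 = d AND N3 = 0 AND 1 = 0
N5 = NOT N1 = NOT 1 = 0
N6 = N5 AND N3 = 0 AND 1 = 0
N7 = b NOR N3 = 1 NOR 1 = 0
N8 = N5 NOR N1 = 0 NOR 1 = 0
N9 = N2 NAND N7 = 0 NAND 0 = 1
N10 = NOT N8 = NOT 0 = 1
N12 = N7 OR N10 OR N4 = 0 OR 1 OR 0 = 1
N13 = N6 XNOR N8 = 0 XNOR 0 = 1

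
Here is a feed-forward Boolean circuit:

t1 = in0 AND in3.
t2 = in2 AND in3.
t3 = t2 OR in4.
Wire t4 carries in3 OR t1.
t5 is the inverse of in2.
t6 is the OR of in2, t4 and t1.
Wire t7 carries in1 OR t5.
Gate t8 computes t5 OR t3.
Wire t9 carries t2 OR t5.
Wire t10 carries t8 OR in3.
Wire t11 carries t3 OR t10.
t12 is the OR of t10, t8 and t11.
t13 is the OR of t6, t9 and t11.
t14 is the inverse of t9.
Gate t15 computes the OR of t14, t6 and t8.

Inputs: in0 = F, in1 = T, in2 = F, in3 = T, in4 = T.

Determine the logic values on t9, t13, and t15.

t1 = in0 AND in3 = F AND T = F
t2 = in2 AND in3 = F AND T = F
t3 = t2 OR in4 = F OR T = T
t4 = in3 OR t1 = T OR F = T
t5 = NOT in2 = NOT F = T
t6 = in2 OR t4 OR t1 = F OR T OR F = T
t8 = t5 OR t3 = T OR T = T
t9 = t2 OR t5 = F OR T = T
t10 = t8 OR in3 = T OR T = T
t11 = t3 OR t10 = T OR T = T
t13 = t6 OR t9 OR t11 = T OR T OR T = T
t14 = NOT t9 = NOT T = F
t15 = t14 OR t6 OR t8 = F OR T OR T = T

t9 = T; t13 = T; t15 = T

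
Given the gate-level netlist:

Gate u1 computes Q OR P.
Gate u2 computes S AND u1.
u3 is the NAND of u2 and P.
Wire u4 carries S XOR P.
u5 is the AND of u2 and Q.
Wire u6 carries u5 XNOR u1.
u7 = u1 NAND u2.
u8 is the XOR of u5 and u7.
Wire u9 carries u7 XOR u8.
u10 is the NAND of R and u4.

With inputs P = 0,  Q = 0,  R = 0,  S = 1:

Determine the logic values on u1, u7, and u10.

u1 = 0; u7 = 1; u10 = 1

u1 = Q OR P = 0 OR 0 = 0
u2 = S AND u1 = 1 AND 0 = 0
u4 = S XOR P = 1 XOR 0 = 1
u7 = u1 NAND u2 = 0 NAND 0 = 1
u10 = R NAND u4 = 0 NAND 1 = 1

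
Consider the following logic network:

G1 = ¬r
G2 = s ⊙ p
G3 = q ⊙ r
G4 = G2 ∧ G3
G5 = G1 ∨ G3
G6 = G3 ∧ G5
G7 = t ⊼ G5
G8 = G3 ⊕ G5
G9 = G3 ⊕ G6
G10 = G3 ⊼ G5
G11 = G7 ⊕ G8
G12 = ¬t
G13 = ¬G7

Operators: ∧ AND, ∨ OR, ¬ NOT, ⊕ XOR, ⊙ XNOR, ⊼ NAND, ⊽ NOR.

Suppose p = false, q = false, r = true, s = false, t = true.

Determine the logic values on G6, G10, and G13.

G6 = false; G10 = true; G13 = false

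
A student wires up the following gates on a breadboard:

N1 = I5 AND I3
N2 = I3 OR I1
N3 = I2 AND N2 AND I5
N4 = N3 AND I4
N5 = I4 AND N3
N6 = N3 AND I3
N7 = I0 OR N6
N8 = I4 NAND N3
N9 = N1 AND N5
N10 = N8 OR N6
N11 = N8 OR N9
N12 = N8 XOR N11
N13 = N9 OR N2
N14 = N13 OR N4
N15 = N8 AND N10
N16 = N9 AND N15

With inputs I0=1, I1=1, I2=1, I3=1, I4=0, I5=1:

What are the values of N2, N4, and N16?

N2 = 1, N4 = 0, N16 = 0

N1 = I5 AND I3 = 1 AND 1 = 1
N2 = I3 OR I1 = 1 OR 1 = 1
N3 = I2 AND N2 AND I5 = 1 AND 1 AND 1 = 1
N4 = N3 AND I4 = 1 AND 0 = 0
N5 = I4 AND N3 = 0 AND 1 = 0
N6 = N3 AND I3 = 1 AND 1 = 1
N8 = I4 NAND N3 = 0 NAND 1 = 1
N9 = N1 AND N5 = 1 AND 0 = 0
N10 = N8 OR N6 = 1 OR 1 = 1
N15 = N8 AND N10 = 1 AND 1 = 1
N16 = N9 AND N15 = 0 AND 1 = 0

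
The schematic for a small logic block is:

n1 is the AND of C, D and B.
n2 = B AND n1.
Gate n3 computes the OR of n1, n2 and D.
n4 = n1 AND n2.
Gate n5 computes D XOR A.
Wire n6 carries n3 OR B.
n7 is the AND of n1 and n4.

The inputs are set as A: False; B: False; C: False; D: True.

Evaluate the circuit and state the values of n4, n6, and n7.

n1 = C AND D AND B = False AND True AND False = False
n2 = B AND n1 = False AND False = False
n3 = n1 OR n2 OR D = False OR False OR True = True
n4 = n1 AND n2 = False AND False = False
n6 = n3 OR B = True OR False = True
n7 = n1 AND n4 = False AND False = False

n4 = False, n6 = True, n7 = False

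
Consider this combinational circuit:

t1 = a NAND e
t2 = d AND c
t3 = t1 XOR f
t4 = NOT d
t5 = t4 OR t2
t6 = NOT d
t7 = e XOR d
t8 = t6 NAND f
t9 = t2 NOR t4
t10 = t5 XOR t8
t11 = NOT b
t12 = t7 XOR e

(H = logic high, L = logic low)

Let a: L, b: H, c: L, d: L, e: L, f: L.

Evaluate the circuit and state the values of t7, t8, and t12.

t7 = L  t8 = H  t12 = L

t6 = NOT d = NOT L = H
t7 = e XOR d = L XOR L = L
t8 = t6 NAND f = H NAND L = H
t12 = t7 XOR e = L XOR L = L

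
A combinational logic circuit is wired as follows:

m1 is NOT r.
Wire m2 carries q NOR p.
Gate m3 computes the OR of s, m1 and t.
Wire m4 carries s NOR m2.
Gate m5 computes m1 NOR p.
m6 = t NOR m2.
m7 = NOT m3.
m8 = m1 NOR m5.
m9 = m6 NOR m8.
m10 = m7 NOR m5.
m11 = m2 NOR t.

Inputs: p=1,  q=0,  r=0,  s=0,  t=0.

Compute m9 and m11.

m9 = 0; m11 = 1

m1 = NOT r = NOT 0 = 1
m2 = q NOR p = 0 NOR 1 = 0
m5 = m1 NOR p = 1 NOR 1 = 0
m6 = t NOR m2 = 0 NOR 0 = 1
m8 = m1 NOR m5 = 1 NOR 0 = 0
m9 = m6 NOR m8 = 1 NOR 0 = 0
m11 = m2 NOR t = 0 NOR 0 = 1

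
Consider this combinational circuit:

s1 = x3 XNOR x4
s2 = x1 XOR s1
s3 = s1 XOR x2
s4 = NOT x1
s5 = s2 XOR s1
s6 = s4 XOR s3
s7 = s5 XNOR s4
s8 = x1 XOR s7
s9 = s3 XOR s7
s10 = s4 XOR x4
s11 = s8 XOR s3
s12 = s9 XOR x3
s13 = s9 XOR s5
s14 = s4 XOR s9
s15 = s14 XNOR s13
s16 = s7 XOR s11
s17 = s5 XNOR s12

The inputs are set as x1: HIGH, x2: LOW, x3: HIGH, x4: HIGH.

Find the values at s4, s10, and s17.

s1 = x3 XNOR x4 = HIGH XNOR HIGH = HIGH
s2 = x1 XOR s1 = HIGH XOR HIGH = LOW
s3 = s1 XOR x2 = HIGH XOR LOW = HIGH
s4 = NOT x1 = NOT HIGH = LOW
s5 = s2 XOR s1 = LOW XOR HIGH = HIGH
s7 = s5 XNOR s4 = HIGH XNOR LOW = LOW
s9 = s3 XOR s7 = HIGH XOR LOW = HIGH
s10 = s4 XOR x4 = LOW XOR HIGH = HIGH
s12 = s9 XOR x3 = HIGH XOR HIGH = LOW
s17 = s5 XNOR s12 = HIGH XNOR LOW = LOW

s4 = LOW; s10 = HIGH; s17 = LOW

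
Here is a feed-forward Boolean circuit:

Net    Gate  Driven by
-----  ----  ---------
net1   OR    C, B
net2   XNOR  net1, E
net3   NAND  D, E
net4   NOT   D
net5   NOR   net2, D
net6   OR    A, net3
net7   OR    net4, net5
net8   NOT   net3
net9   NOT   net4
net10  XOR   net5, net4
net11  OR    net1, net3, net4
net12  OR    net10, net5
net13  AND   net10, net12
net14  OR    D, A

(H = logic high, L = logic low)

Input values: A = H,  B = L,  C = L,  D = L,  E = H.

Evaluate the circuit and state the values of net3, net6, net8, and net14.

net3 = D NAND E = L NAND H = H
net6 = A OR net3 = H OR H = H
net8 = NOT net3 = NOT H = L
net14 = D OR A = L OR H = H

net3 = H; net6 = H; net8 = L; net14 = H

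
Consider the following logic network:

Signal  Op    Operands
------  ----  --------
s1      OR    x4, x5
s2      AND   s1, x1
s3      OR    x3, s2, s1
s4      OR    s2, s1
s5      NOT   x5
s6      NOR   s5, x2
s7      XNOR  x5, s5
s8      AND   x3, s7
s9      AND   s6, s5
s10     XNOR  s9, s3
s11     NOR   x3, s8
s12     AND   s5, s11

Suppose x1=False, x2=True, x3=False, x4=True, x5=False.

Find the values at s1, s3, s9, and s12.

s1 = True; s3 = True; s9 = False; s12 = True

s1 = x4 OR x5 = True OR False = True
s2 = s1 AND x1 = True AND False = False
s3 = x3 OR s2 OR s1 = False OR False OR True = True
s5 = NOT x5 = NOT False = True
s6 = s5 NOR x2 = True NOR True = False
s7 = x5 XNOR s5 = False XNOR True = False
s8 = x3 AND s7 = False AND False = False
s9 = s6 AND s5 = False AND True = False
s11 = x3 NOR s8 = False NOR False = True
s12 = s5 AND s11 = True AND True = True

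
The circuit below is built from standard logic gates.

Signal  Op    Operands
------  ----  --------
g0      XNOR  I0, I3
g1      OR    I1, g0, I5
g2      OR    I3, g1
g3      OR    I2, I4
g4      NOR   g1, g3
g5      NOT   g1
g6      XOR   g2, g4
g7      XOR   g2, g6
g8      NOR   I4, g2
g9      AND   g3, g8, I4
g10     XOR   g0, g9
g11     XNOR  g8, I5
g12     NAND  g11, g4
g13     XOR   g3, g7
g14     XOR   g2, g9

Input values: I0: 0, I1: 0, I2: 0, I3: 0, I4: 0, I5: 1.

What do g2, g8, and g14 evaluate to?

g2 = 1, g8 = 0, g14 = 1

g0 = I0 XNOR I3 = 0 XNOR 0 = 1
g1 = I1 OR g0 OR I5 = 0 OR 1 OR 1 = 1
g2 = I3 OR g1 = 0 OR 1 = 1
g3 = I2 OR I4 = 0 OR 0 = 0
g8 = I4 NOR g2 = 0 NOR 1 = 0
g9 = g3 AND g8 AND I4 = 0 AND 0 AND 0 = 0
g14 = g2 XOR g9 = 1 XOR 0 = 1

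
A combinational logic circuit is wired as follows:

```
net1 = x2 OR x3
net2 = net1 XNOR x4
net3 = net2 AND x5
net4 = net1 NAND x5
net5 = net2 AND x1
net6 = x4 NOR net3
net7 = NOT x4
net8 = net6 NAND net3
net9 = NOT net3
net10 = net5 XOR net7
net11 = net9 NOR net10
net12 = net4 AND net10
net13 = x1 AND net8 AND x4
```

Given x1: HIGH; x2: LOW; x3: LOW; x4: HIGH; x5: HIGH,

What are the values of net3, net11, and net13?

net1 = x2 OR x3 = LOW OR LOW = LOW
net2 = net1 XNOR x4 = LOW XNOR HIGH = LOW
net3 = net2 AND x5 = LOW AND HIGH = LOW
net5 = net2 AND x1 = LOW AND HIGH = LOW
net6 = x4 NOR net3 = HIGH NOR LOW = LOW
net7 = NOT x4 = NOT HIGH = LOW
net8 = net6 NAND net3 = LOW NAND LOW = HIGH
net9 = NOT net3 = NOT LOW = HIGH
net10 = net5 XOR net7 = LOW XOR LOW = LOW
net11 = net9 NOR net10 = HIGH NOR LOW = LOW
net13 = x1 AND net8 AND x4 = HIGH AND HIGH AND HIGH = HIGH

net3 = LOW, net11 = LOW, net13 = HIGH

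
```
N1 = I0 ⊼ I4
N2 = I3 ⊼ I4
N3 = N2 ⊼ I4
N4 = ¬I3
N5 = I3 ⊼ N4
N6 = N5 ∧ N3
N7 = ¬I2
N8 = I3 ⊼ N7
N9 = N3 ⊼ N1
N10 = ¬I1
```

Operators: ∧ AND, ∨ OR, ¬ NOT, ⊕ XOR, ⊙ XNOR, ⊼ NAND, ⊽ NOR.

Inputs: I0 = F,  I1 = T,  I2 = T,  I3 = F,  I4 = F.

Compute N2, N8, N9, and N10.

N2 = T, N8 = T, N9 = F, N10 = F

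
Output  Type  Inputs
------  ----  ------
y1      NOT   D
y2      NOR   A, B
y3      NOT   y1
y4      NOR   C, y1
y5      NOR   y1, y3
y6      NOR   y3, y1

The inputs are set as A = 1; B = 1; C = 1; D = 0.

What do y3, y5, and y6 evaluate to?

y1 = NOT D = NOT 0 = 1
y3 = NOT y1 = NOT 1 = 0
y5 = y1 NOR y3 = 1 NOR 0 = 0
y6 = y3 NOR y1 = 0 NOR 1 = 0

y3 = 0  y5 = 0  y6 = 0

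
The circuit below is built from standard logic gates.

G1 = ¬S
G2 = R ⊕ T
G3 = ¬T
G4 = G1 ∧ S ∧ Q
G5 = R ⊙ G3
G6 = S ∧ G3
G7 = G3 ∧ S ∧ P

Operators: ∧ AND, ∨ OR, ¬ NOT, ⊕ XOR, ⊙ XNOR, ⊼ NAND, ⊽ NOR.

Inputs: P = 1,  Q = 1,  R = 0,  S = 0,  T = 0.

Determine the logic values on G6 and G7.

G6 = 0  G7 = 0

G3 = NOT T = NOT 0 = 1
G6 = S AND G3 = 0 AND 1 = 0
G7 = G3 AND S AND P = 1 AND 0 AND 1 = 0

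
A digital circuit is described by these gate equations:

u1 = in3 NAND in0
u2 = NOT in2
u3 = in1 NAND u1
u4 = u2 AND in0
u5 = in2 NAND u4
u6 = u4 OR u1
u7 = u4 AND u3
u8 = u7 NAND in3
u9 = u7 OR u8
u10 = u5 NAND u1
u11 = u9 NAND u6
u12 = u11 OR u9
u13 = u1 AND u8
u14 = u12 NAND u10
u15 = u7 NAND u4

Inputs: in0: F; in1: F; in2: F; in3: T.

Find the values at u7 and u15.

u7 = F, u15 = T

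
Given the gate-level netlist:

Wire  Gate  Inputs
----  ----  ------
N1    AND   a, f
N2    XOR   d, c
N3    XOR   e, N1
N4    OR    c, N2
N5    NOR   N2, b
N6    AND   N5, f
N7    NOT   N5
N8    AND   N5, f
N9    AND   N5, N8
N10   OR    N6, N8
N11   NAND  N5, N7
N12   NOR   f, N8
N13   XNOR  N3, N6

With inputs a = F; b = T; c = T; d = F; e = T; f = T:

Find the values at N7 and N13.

N1 = a AND f = F AND T = F
N2 = d XOR c = F XOR T = T
N3 = e XOR N1 = T XOR F = T
N5 = N2 NOR b = T NOR T = F
N6 = N5 AND f = F AND T = F
N7 = NOT N5 = NOT F = T
N13 = N3 XNOR N6 = T XNOR F = F

N7 = T, N13 = F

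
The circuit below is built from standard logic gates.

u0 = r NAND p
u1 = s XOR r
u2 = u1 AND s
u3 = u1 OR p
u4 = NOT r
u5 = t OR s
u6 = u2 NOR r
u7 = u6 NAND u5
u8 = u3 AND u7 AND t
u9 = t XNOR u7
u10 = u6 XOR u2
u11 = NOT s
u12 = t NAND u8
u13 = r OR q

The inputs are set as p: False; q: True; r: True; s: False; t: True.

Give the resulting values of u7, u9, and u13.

u7 = True  u9 = True  u13 = True

u1 = s XOR r = False XOR True = True
u2 = u1 AND s = True AND False = False
u5 = t OR s = True OR False = True
u6 = u2 NOR r = False NOR True = False
u7 = u6 NAND u5 = False NAND True = True
u9 = t XNOR u7 = True XNOR True = True
u13 = r OR q = True OR True = True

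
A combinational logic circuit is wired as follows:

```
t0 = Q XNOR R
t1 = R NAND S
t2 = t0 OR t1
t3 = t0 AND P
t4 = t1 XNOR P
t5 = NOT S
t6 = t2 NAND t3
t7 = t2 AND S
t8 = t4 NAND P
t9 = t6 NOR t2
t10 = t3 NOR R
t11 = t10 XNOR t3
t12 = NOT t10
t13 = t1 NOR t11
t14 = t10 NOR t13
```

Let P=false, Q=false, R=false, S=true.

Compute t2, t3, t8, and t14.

t0 = Q XNOR R = false XNOR false = true
t1 = R NAND S = false NAND true = true
t2 = t0 OR t1 = true OR true = true
t3 = t0 AND P = true AND false = false
t4 = t1 XNOR P = true XNOR false = false
t8 = t4 NAND P = false NAND false = true
t10 = t3 NOR R = false NOR false = true
t11 = t10 XNOR t3 = true XNOR false = false
t13 = t1 NOR t11 = true NOR false = false
t14 = t10 NOR t13 = true NOR false = false

t2 = true  t3 = false  t8 = true  t14 = false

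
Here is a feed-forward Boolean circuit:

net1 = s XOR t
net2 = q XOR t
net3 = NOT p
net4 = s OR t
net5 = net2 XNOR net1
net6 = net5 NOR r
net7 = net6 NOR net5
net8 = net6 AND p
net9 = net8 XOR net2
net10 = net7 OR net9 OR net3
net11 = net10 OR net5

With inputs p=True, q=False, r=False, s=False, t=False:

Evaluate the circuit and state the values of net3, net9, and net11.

net3 = False, net9 = False, net11 = True

net1 = s XOR t = False XOR False = False
net2 = q XOR t = False XOR False = False
net3 = NOT p = NOT True = False
net5 = net2 XNOR net1 = False XNOR False = True
net6 = net5 NOR r = True NOR False = False
net7 = net6 NOR net5 = False NOR True = False
net8 = net6 AND p = False AND True = False
net9 = net8 XOR net2 = False XOR False = False
net10 = net7 OR net9 OR net3 = False OR False OR False = False
net11 = net10 OR net5 = False OR True = True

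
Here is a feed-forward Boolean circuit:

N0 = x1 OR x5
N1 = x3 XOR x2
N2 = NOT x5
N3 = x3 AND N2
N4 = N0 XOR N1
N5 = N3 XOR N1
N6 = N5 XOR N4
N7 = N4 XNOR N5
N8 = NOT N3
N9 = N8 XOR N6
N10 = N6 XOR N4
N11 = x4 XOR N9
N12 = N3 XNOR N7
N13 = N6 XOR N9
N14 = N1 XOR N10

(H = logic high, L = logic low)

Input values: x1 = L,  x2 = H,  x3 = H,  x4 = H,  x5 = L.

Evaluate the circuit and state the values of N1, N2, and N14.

N1 = L; N2 = H; N14 = H

N0 = x1 OR x5 = L OR L = L
N1 = x3 XOR x2 = H XOR H = L
N2 = NOT x5 = NOT L = H
N3 = x3 AND N2 = H AND H = H
N4 = N0 XOR N1 = L XOR L = L
N5 = N3 XOR N1 = H XOR L = H
N6 = N5 XOR N4 = H XOR L = H
N10 = N6 XOR N4 = H XOR L = H
N14 = N1 XOR N10 = L XOR H = H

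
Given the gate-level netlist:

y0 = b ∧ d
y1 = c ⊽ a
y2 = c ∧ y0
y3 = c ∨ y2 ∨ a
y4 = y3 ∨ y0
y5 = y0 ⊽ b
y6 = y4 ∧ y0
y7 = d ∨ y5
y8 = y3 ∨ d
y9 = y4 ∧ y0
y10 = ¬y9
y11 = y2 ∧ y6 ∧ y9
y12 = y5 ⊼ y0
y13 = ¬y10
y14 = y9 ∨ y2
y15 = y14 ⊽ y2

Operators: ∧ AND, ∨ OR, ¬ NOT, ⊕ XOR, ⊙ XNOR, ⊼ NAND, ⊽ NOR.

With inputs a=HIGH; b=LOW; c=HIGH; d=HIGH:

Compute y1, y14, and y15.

y1 = LOW  y14 = LOW  y15 = HIGH

y0 = b AND d = LOW AND HIGH = LOW
y1 = c NOR a = HIGH NOR HIGH = LOW
y2 = c AND y0 = HIGH AND LOW = LOW
y3 = c OR y2 OR a = HIGH OR LOW OR HIGH = HIGH
y4 = y3 OR y0 = HIGH OR LOW = HIGH
y9 = y4 AND y0 = HIGH AND LOW = LOW
y14 = y9 OR y2 = LOW OR LOW = LOW
y15 = y14 NOR y2 = LOW NOR LOW = HIGH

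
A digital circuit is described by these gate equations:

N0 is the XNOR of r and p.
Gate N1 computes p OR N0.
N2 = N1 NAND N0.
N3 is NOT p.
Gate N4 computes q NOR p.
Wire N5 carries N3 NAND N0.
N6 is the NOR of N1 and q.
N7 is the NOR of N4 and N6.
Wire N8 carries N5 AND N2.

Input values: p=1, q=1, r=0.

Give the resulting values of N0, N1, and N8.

N0 = r XNOR p = 0 XNOR 1 = 0
N1 = p OR N0 = 1 OR 0 = 1
N2 = N1 NAND N0 = 1 NAND 0 = 1
N3 = NOT p = NOT 1 = 0
N5 = N3 NAND N0 = 0 NAND 0 = 1
N8 = N5 AND N2 = 1 AND 1 = 1

N0 = 0, N1 = 1, N8 = 1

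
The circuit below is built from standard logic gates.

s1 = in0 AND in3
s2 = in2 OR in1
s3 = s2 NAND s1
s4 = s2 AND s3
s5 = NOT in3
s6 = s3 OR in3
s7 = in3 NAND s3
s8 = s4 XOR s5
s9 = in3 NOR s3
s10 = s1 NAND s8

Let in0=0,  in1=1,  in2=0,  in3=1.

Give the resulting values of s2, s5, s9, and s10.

s2 = 1, s5 = 0, s9 = 0, s10 = 1

s1 = in0 AND in3 = 0 AND 1 = 0
s2 = in2 OR in1 = 0 OR 1 = 1
s3 = s2 NAND s1 = 1 NAND 0 = 1
s4 = s2 AND s3 = 1 AND 1 = 1
s5 = NOT in3 = NOT 1 = 0
s8 = s4 XOR s5 = 1 XOR 0 = 1
s9 = in3 NOR s3 = 1 NOR 1 = 0
s10 = s1 NAND s8 = 0 NAND 1 = 1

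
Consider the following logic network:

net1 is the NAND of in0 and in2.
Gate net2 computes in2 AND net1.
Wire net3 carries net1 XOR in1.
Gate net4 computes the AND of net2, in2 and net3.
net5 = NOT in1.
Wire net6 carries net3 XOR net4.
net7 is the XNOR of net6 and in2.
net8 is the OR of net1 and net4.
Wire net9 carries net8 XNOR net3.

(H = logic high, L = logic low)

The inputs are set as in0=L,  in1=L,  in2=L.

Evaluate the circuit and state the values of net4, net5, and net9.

net4 = L, net5 = H, net9 = H

net1 = in0 NAND in2 = L NAND L = H
net2 = in2 AND net1 = L AND H = L
net3 = net1 XOR in1 = H XOR L = H
net4 = net2 AND in2 AND net3 = L AND L AND H = L
net5 = NOT in1 = NOT L = H
net8 = net1 OR net4 = H OR L = H
net9 = net8 XNOR net3 = H XNOR H = H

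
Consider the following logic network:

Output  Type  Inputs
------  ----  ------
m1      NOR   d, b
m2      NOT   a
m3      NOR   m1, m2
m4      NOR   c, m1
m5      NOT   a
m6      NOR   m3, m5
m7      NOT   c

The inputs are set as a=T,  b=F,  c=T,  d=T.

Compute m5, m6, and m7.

m1 = d NOR b = T NOR F = F
m2 = NOT a = NOT T = F
m3 = m1 NOR m2 = F NOR F = T
m5 = NOT a = NOT T = F
m6 = m3 NOR m5 = T NOR F = F
m7 = NOT c = NOT T = F

m5 = F; m6 = F; m7 = F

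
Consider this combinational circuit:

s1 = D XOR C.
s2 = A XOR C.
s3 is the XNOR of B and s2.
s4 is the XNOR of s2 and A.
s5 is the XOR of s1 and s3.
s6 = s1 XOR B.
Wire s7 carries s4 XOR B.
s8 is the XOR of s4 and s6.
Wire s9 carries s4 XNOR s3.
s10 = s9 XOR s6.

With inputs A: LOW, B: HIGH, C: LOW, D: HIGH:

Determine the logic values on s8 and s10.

s1 = D XOR C = HIGH XOR LOW = HIGH
s2 = A XOR C = LOW XOR LOW = LOW
s3 = B XNOR s2 = HIGH XNOR LOW = LOW
s4 = s2 XNOR A = LOW XNOR LOW = HIGH
s6 = s1 XOR B = HIGH XOR HIGH = LOW
s8 = s4 XOR s6 = HIGH XOR LOW = HIGH
s9 = s4 XNOR s3 = HIGH XNOR LOW = LOW
s10 = s9 XOR s6 = LOW XOR LOW = LOW

s8 = HIGH; s10 = LOW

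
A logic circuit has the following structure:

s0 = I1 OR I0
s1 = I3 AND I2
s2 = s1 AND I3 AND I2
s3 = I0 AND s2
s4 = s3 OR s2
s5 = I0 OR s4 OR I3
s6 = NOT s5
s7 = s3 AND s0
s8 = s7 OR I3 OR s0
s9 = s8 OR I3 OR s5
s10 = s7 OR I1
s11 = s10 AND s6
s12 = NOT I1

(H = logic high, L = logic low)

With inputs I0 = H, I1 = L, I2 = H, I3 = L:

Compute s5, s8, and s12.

s5 = H; s8 = H; s12 = H

s0 = I1 OR I0 = L OR H = H
s1 = I3 AND I2 = L AND H = L
s2 = s1 AND I3 AND I2 = L AND L AND H = L
s3 = I0 AND s2 = H AND L = L
s4 = s3 OR s2 = L OR L = L
s5 = I0 OR s4 OR I3 = H OR L OR L = H
s7 = s3 AND s0 = L AND H = L
s8 = s7 OR I3 OR s0 = L OR L OR H = H
s12 = NOT I1 = NOT L = H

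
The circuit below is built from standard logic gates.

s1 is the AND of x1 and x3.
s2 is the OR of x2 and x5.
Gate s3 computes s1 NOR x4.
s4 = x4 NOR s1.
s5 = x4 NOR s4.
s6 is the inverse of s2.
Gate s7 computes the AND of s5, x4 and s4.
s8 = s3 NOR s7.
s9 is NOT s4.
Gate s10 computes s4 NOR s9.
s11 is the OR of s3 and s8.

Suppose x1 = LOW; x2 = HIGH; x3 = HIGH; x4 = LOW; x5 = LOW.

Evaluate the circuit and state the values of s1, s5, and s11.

s1 = x1 AND x3 = LOW AND HIGH = LOW
s3 = s1 NOR x4 = LOW NOR LOW = HIGH
s4 = x4 NOR s1 = LOW NOR LOW = HIGH
s5 = x4 NOR s4 = LOW NOR HIGH = LOW
s7 = s5 AND x4 AND s4 = LOW AND LOW AND HIGH = LOW
s8 = s3 NOR s7 = HIGH NOR LOW = LOW
s11 = s3 OR s8 = HIGH OR LOW = HIGH

s1 = LOW, s5 = LOW, s11 = HIGH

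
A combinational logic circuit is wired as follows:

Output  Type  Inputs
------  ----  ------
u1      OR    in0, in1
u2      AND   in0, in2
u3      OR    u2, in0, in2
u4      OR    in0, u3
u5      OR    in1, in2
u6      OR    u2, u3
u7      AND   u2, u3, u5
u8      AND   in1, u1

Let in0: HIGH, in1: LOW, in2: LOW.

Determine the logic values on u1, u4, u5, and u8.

u1 = HIGH, u4 = HIGH, u5 = LOW, u8 = LOW

u1 = in0 OR in1 = HIGH OR LOW = HIGH
u2 = in0 AND in2 = HIGH AND LOW = LOW
u3 = u2 OR in0 OR in2 = LOW OR HIGH OR LOW = HIGH
u4 = in0 OR u3 = HIGH OR HIGH = HIGH
u5 = in1 OR in2 = LOW OR LOW = LOW
u8 = in1 AND u1 = LOW AND HIGH = LOW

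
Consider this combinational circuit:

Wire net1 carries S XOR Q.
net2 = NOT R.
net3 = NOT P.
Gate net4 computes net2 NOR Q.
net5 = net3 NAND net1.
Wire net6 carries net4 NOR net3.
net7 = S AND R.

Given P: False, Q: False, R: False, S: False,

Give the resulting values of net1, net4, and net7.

net1 = S XOR Q = False XOR False = False
net2 = NOT R = NOT False = True
net4 = net2 NOR Q = True NOR False = False
net7 = S AND R = False AND False = False

net1 = False  net4 = False  net7 = False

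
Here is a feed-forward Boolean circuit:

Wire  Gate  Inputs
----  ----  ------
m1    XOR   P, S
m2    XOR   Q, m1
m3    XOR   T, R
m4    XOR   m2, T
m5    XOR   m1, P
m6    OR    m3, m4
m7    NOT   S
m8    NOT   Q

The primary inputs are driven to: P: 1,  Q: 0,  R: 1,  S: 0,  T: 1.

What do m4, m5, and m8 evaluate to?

m1 = P XOR S = 1 XOR 0 = 1
m2 = Q XOR m1 = 0 XOR 1 = 1
m4 = m2 XOR T = 1 XOR 1 = 0
m5 = m1 XOR P = 1 XOR 1 = 0
m8 = NOT Q = NOT 0 = 1

m4 = 0  m5 = 0  m8 = 1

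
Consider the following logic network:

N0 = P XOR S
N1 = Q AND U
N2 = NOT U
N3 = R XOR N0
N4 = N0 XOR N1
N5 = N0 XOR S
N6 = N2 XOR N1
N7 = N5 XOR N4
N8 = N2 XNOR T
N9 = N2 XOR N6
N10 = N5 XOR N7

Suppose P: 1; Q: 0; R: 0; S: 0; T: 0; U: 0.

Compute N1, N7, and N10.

N0 = P XOR S = 1 XOR 0 = 1
N1 = Q AND U = 0 AND 0 = 0
N4 = N0 XOR N1 = 1 XOR 0 = 1
N5 = N0 XOR S = 1 XOR 0 = 1
N7 = N5 XOR N4 = 1 XOR 1 = 0
N10 = N5 XOR N7 = 1 XOR 0 = 1

N1 = 0, N7 = 0, N10 = 1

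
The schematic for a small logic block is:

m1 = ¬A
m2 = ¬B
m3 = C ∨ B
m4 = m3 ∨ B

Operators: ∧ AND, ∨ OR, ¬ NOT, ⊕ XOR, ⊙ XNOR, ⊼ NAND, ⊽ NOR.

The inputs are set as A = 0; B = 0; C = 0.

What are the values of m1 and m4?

m1 = 1; m4 = 0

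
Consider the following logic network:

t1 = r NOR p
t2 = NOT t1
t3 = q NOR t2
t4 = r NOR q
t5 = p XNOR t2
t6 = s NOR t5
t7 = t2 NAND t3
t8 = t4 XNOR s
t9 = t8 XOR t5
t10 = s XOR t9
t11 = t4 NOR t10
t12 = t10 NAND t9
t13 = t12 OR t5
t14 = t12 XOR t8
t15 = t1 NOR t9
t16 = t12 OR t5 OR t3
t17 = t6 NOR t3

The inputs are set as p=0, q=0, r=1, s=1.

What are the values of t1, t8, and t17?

t1 = r NOR p = 1 NOR 0 = 0
t2 = NOT t1 = NOT 0 = 1
t3 = q NOR t2 = 0 NOR 1 = 0
t4 = r NOR q = 1 NOR 0 = 0
t5 = p XNOR t2 = 0 XNOR 1 = 0
t6 = s NOR t5 = 1 NOR 0 = 0
t8 = t4 XNOR s = 0 XNOR 1 = 0
t17 = t6 NOR t3 = 0 NOR 0 = 1

t1 = 0  t8 = 0  t17 = 1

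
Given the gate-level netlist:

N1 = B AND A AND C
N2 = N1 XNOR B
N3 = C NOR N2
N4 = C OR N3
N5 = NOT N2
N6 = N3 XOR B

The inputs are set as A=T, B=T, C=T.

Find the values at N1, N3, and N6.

N1 = T, N3 = F, N6 = T

N1 = B AND A AND C = T AND T AND T = T
N2 = N1 XNOR B = T XNOR T = T
N3 = C NOR N2 = T NOR T = F
N6 = N3 XOR B = F XOR T = T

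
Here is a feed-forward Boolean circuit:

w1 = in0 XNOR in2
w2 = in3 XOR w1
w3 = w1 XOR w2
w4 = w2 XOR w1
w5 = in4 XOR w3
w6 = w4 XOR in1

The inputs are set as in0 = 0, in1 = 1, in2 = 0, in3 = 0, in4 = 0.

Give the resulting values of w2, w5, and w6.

w1 = in0 XNOR in2 = 0 XNOR 0 = 1
w2 = in3 XOR w1 = 0 XOR 1 = 1
w3 = w1 XOR w2 = 1 XOR 1 = 0
w4 = w2 XOR w1 = 1 XOR 1 = 0
w5 = in4 XOR w3 = 0 XOR 0 = 0
w6 = w4 XOR in1 = 0 XOR 1 = 1

w2 = 1, w5 = 0, w6 = 1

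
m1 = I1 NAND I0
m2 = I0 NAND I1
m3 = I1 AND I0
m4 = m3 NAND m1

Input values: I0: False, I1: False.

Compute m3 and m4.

m1 = I1 NAND I0 = False NAND False = True
m3 = I1 AND I0 = False AND False = False
m4 = m3 NAND m1 = False NAND True = True

m3 = False  m4 = True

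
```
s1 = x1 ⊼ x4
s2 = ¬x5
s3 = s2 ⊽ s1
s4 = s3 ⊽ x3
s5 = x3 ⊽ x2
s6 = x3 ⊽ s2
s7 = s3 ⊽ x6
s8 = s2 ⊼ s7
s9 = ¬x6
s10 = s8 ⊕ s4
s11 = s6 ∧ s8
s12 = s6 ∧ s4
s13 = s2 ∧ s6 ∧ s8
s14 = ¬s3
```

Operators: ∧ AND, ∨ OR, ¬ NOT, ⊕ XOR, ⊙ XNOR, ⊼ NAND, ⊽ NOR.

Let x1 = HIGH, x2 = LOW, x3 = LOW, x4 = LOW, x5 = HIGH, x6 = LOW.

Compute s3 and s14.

s3 = LOW, s14 = HIGH

s1 = x1 NAND x4 = HIGH NAND LOW = HIGH
s2 = NOT x5 = NOT HIGH = LOW
s3 = s2 NOR s1 = LOW NOR HIGH = LOW
s14 = NOT s3 = NOT LOW = HIGH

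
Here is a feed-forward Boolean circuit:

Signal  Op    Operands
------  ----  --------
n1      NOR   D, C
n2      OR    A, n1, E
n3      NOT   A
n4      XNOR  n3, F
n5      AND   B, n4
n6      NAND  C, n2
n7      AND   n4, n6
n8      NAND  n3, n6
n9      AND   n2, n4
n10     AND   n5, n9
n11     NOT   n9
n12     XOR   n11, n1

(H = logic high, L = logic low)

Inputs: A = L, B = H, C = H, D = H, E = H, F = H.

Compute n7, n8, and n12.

n7 = L, n8 = H, n12 = L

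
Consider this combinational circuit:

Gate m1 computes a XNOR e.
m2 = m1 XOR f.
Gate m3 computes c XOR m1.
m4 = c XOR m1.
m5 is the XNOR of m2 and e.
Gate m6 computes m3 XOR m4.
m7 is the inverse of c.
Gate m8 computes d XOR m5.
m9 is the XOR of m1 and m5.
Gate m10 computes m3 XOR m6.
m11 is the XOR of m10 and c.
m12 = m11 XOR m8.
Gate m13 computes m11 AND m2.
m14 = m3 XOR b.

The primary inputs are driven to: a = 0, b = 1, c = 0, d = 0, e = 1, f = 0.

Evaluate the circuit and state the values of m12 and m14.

m1 = a XNOR e = 0 XNOR 1 = 0
m2 = m1 XOR f = 0 XOR 0 = 0
m3 = c XOR m1 = 0 XOR 0 = 0
m4 = c XOR m1 = 0 XOR 0 = 0
m5 = m2 XNOR e = 0 XNOR 1 = 0
m6 = m3 XOR m4 = 0 XOR 0 = 0
m8 = d XOR m5 = 0 XOR 0 = 0
m10 = m3 XOR m6 = 0 XOR 0 = 0
m11 = m10 XOR c = 0 XOR 0 = 0
m12 = m11 XOR m8 = 0 XOR 0 = 0
m14 = m3 XOR b = 0 XOR 1 = 1

m12 = 0, m14 = 1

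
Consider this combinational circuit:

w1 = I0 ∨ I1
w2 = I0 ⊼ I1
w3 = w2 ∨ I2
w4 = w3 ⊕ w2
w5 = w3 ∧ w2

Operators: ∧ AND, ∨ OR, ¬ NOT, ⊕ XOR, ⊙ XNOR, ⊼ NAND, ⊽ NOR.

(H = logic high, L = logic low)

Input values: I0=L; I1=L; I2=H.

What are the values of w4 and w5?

w4 = L, w5 = H

w2 = I0 NAND I1 = L NAND L = H
w3 = w2 OR I2 = H OR H = H
w4 = w3 XOR w2 = H XOR H = L
w5 = w3 AND w2 = H AND H = H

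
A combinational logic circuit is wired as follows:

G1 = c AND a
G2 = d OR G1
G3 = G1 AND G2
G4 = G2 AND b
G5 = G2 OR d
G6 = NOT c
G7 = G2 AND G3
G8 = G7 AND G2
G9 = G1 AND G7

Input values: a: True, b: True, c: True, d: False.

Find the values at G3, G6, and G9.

G3 = True; G6 = False; G9 = True

G1 = c AND a = True AND True = True
G2 = d OR G1 = False OR True = True
G3 = G1 AND G2 = True AND True = True
G6 = NOT c = NOT True = False
G7 = G2 AND G3 = True AND True = True
G9 = G1 AND G7 = True AND True = True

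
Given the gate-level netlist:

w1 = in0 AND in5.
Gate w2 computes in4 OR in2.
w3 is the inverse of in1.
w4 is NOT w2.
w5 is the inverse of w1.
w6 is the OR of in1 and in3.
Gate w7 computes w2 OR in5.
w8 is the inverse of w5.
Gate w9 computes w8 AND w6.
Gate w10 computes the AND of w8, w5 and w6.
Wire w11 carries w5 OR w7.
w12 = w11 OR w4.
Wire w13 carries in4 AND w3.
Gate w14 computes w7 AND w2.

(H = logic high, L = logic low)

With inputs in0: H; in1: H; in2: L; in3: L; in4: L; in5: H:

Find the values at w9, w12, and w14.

w9 = H  w12 = H  w14 = L

w1 = in0 AND in5 = H AND H = H
w2 = in4 OR in2 = L OR L = L
w4 = NOT w2 = NOT L = H
w5 = NOT w1 = NOT H = L
w6 = in1 OR in3 = H OR L = H
w7 = w2 OR in5 = L OR H = H
w8 = NOT w5 = NOT L = H
w9 = w8 AND w6 = H AND H = H
w11 = w5 OR w7 = L OR H = H
w12 = w11 OR w4 = H OR H = H
w14 = w7 AND w2 = H AND L = L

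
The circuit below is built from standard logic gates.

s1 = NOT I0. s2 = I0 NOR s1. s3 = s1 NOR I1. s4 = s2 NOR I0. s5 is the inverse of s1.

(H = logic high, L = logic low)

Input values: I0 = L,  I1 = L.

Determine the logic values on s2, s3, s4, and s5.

s1 = NOT I0 = NOT L = H
s2 = I0 NOR s1 = L NOR H = L
s3 = s1 NOR I1 = H NOR L = L
s4 = s2 NOR I0 = L NOR L = H
s5 = NOT s1 = NOT H = L

s2 = L, s3 = L, s4 = H, s5 = L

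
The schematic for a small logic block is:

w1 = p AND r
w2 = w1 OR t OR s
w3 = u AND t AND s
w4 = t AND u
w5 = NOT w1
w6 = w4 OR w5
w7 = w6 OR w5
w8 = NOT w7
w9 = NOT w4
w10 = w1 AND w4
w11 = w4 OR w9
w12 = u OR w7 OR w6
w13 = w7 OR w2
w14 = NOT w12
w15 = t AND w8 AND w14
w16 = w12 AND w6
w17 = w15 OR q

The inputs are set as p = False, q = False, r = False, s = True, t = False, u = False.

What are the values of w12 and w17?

w12 = True; w17 = False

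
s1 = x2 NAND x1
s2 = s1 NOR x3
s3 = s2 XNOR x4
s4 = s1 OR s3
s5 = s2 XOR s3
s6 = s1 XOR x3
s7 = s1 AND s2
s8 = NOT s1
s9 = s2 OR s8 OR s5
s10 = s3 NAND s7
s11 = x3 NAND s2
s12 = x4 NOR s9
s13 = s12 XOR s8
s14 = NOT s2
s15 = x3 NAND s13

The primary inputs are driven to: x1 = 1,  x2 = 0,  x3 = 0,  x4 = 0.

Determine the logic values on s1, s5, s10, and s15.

s1 = x2 NAND x1 = 0 NAND 1 = 1
s2 = s1 NOR x3 = 1 NOR 0 = 0
s3 = s2 XNOR x4 = 0 XNOR 0 = 1
s5 = s2 XOR s3 = 0 XOR 1 = 1
s7 = s1 AND s2 = 1 AND 0 = 0
s8 = NOT s1 = NOT 1 = 0
s9 = s2 OR s8 OR s5 = 0 OR 0 OR 1 = 1
s10 = s3 NAND s7 = 1 NAND 0 = 1
s12 = x4 NOR s9 = 0 NOR 1 = 0
s13 = s12 XOR s8 = 0 XOR 0 = 0
s15 = x3 NAND s13 = 0 NAND 0 = 1

s1 = 1; s5 = 1; s10 = 1; s15 = 1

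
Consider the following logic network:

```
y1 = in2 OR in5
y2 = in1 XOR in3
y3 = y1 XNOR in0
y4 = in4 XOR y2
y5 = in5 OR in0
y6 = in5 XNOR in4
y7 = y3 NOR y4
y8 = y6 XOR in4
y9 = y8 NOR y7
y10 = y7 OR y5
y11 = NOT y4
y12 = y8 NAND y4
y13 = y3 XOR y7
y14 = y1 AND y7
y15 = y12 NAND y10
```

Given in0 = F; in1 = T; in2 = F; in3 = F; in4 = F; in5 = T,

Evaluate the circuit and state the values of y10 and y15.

y1 = in2 OR in5 = F OR T = T
y2 = in1 XOR in3 = T XOR F = T
y3 = y1 XNOR in0 = T XNOR F = F
y4 = in4 XOR y2 = F XOR T = T
y5 = in5 OR in0 = T OR F = T
y6 = in5 XNOR in4 = T XNOR F = F
y7 = y3 NOR y4 = F NOR T = F
y8 = y6 XOR in4 = F XOR F = F
y10 = y7 OR y5 = F OR T = T
y12 = y8 NAND y4 = F NAND T = T
y15 = y12 NAND y10 = T NAND T = F

y10 = T; y15 = F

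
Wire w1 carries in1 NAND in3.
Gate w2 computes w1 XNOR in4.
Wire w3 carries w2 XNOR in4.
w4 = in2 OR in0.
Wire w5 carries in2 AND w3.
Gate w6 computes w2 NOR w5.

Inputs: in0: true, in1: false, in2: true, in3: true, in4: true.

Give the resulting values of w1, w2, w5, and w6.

w1 = in1 NAND in3 = false NAND true = true
w2 = w1 XNOR in4 = true XNOR true = true
w3 = w2 XNOR in4 = true XNOR true = true
w5 = in2 AND w3 = true AND true = true
w6 = w2 NOR w5 = true NOR true = false

w1 = true; w2 = true; w5 = true; w6 = false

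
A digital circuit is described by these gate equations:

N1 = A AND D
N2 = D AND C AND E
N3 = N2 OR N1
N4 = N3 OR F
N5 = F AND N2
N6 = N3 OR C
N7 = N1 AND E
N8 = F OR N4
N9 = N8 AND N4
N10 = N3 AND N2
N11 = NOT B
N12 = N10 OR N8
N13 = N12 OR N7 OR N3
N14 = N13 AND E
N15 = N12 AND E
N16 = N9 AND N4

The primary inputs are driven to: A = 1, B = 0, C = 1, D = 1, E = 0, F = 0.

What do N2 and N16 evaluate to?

N1 = A AND D = 1 AND 1 = 1
N2 = D AND C AND E = 1 AND 1 AND 0 = 0
N3 = N2 OR N1 = 0 OR 1 = 1
N4 = N3 OR F = 1 OR 0 = 1
N8 = F OR N4 = 0 OR 1 = 1
N9 = N8 AND N4 = 1 AND 1 = 1
N16 = N9 AND N4 = 1 AND 1 = 1

N2 = 0, N16 = 1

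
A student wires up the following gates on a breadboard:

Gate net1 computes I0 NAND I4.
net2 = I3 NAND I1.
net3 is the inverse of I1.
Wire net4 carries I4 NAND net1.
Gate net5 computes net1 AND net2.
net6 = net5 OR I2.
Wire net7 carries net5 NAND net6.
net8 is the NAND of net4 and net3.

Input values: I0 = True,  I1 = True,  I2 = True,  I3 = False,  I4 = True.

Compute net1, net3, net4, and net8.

net1 = False, net3 = False, net4 = True, net8 = True

net1 = I0 NAND I4 = True NAND True = False
net3 = NOT I1 = NOT True = False
net4 = I4 NAND net1 = True NAND False = True
net8 = net4 NAND net3 = True NAND False = True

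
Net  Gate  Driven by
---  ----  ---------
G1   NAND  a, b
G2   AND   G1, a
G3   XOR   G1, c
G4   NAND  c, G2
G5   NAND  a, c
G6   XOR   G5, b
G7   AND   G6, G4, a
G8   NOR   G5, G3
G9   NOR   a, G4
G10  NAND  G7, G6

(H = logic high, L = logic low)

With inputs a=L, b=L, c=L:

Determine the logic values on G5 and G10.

G5 = H  G10 = H

G1 = a NAND b = L NAND L = H
G2 = G1 AND a = H AND L = L
G4 = c NAND G2 = L NAND L = H
G5 = a NAND c = L NAND L = H
G6 = G5 XOR b = H XOR L = H
G7 = G6 AND G4 AND a = H AND H AND L = L
G10 = G7 NAND G6 = L NAND H = H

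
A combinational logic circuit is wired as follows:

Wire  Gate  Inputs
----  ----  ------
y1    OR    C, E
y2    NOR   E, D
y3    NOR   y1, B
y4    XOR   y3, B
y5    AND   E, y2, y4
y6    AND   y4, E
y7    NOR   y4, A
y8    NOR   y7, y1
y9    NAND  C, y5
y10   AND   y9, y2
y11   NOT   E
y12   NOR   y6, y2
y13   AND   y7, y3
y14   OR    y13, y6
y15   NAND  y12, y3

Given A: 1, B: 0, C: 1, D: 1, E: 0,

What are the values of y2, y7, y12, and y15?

y2 = 0, y7 = 0, y12 = 1, y15 = 1

y1 = C OR E = 1 OR 0 = 1
y2 = E NOR D = 0 NOR 1 = 0
y3 = y1 NOR B = 1 NOR 0 = 0
y4 = y3 XOR B = 0 XOR 0 = 0
y6 = y4 AND E = 0 AND 0 = 0
y7 = y4 NOR A = 0 NOR 1 = 0
y12 = y6 NOR y2 = 0 NOR 0 = 1
y15 = y12 NAND y3 = 1 NAND 0 = 1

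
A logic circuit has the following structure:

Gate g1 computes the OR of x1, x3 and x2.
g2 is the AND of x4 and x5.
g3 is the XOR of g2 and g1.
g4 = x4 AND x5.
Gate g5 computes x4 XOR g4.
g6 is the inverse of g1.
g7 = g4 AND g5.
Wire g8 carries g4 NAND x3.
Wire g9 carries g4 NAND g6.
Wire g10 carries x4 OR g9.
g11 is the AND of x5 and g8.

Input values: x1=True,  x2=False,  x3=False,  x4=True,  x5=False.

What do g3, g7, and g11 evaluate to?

g3 = True, g7 = False, g11 = False

g1 = x1 OR x3 OR x2 = True OR False OR False = True
g2 = x4 AND x5 = True AND False = False
g3 = g2 XOR g1 = False XOR True = True
g4 = x4 AND x5 = True AND False = False
g5 = x4 XOR g4 = True XOR False = True
g7 = g4 AND g5 = False AND True = False
g8 = g4 NAND x3 = False NAND False = True
g11 = x5 AND g8 = False AND True = False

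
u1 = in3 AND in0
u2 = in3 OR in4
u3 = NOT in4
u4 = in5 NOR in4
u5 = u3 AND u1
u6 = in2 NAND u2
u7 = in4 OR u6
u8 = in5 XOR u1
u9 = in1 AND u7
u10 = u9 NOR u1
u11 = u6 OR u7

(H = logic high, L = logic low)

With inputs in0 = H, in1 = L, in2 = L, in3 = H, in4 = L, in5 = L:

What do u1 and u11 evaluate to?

u1 = H, u11 = H

u1 = in3 AND in0 = H AND H = H
u2 = in3 OR in4 = H OR L = H
u6 = in2 NAND u2 = L NAND H = H
u7 = in4 OR u6 = L OR H = H
u11 = u6 OR u7 = H OR H = H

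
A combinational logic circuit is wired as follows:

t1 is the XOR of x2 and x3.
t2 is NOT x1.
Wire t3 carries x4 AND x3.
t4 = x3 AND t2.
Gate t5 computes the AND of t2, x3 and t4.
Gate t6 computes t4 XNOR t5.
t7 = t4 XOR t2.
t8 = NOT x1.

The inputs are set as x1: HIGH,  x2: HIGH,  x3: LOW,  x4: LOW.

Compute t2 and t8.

t2 = LOW; t8 = LOW

t2 = NOT x1 = NOT HIGH = LOW
t8 = NOT x1 = NOT HIGH = LOW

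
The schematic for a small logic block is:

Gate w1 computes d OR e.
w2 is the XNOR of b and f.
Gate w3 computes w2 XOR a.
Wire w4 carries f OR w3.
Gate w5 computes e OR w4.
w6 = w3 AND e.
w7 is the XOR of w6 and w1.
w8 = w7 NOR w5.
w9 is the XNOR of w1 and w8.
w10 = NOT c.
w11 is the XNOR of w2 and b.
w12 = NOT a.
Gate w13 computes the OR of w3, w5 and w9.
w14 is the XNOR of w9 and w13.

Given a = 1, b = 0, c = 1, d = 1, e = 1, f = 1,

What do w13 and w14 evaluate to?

w13 = 1, w14 = 0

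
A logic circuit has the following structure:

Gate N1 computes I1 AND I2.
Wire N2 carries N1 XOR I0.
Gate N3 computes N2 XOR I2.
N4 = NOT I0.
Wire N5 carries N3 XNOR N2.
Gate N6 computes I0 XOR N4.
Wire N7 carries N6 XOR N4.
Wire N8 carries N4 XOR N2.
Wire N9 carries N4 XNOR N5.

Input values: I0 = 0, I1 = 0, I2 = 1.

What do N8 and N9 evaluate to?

N8 = 1  N9 = 0

N1 = I1 AND I2 = 0 AND 1 = 0
N2 = N1 XOR I0 = 0 XOR 0 = 0
N3 = N2 XOR I2 = 0 XOR 1 = 1
N4 = NOT I0 = NOT 0 = 1
N5 = N3 XNOR N2 = 1 XNOR 0 = 0
N8 = N4 XOR N2 = 1 XOR 0 = 1
N9 = N4 XNOR N5 = 1 XNOR 0 = 0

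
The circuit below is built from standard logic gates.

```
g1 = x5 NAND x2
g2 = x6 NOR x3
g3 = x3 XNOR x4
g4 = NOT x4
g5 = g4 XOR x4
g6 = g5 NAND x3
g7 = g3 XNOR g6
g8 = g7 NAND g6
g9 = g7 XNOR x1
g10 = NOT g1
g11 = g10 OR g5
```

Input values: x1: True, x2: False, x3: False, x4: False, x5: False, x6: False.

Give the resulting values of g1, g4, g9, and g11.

g1 = True, g4 = True, g9 = True, g11 = True

g1 = x5 NAND x2 = False NAND False = True
g3 = x3 XNOR x4 = False XNOR False = True
g4 = NOT x4 = NOT False = True
g5 = g4 XOR x4 = True XOR False = True
g6 = g5 NAND x3 = True NAND False = True
g7 = g3 XNOR g6 = True XNOR True = True
g9 = g7 XNOR x1 = True XNOR True = True
g10 = NOT g1 = NOT True = False
g11 = g10 OR g5 = False OR True = True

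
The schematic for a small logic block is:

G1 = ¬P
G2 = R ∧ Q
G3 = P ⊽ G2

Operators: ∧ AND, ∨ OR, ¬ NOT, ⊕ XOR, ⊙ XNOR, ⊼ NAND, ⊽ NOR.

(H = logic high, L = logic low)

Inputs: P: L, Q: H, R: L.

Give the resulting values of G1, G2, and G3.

G1 = NOT P = NOT L = H
G2 = R AND Q = L AND H = L
G3 = P NOR G2 = L NOR L = H

G1 = H; G2 = L; G3 = H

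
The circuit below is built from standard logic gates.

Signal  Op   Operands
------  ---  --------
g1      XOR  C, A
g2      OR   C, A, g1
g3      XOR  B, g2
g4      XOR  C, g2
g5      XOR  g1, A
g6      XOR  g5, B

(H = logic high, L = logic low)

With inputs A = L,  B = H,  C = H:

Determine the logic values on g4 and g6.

g4 = L, g6 = L

g1 = C XOR A = H XOR L = H
g2 = C OR A OR g1 = H OR L OR H = H
g4 = C XOR g2 = H XOR H = L
g5 = g1 XOR A = H XOR L = H
g6 = g5 XOR B = H XOR H = L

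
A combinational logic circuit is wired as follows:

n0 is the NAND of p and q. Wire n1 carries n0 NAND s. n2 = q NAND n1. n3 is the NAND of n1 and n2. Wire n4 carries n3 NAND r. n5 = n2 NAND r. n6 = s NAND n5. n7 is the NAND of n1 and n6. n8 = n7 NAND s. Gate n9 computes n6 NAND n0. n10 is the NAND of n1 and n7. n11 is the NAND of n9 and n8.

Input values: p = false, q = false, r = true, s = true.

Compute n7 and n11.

n0 = p NAND q = false NAND false = true
n1 = n0 NAND s = true NAND true = false
n2 = q NAND n1 = false NAND false = true
n5 = n2 NAND r = true NAND true = false
n6 = s NAND n5 = true NAND false = true
n7 = n1 NAND n6 = false NAND true = true
n8 = n7 NAND s = true NAND true = false
n9 = n6 NAND n0 = true NAND true = false
n11 = n9 NAND n8 = false NAND false = true

n7 = true  n11 = true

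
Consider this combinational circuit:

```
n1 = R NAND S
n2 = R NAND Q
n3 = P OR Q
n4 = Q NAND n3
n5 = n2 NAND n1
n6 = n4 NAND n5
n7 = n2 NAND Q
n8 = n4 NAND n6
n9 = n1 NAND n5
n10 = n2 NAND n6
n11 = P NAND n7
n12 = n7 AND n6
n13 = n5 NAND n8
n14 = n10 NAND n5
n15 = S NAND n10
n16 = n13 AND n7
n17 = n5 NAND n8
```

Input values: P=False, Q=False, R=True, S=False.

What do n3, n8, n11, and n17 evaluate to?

n3 = False  n8 = False  n11 = True  n17 = True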